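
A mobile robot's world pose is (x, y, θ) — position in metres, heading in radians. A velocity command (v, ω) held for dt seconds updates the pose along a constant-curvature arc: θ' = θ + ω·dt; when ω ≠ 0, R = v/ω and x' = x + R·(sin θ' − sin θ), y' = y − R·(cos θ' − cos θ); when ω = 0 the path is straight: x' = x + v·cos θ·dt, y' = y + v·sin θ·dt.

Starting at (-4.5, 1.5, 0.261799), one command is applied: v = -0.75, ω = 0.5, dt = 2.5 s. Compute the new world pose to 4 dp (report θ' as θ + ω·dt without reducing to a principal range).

θ' = 0.2618 + 0.5·2.5 = 1.5118
R = v/ω = -0.75/0.5 = -1.5000
x' = -4.5 + -1.5000·(sin 1.5118 − sin 0.2618) = -5.6092
y' = 1.5 − -1.5000·(cos 1.5118 − cos 0.2618) = 0.1396

(-5.6092, 0.1396, 1.5118)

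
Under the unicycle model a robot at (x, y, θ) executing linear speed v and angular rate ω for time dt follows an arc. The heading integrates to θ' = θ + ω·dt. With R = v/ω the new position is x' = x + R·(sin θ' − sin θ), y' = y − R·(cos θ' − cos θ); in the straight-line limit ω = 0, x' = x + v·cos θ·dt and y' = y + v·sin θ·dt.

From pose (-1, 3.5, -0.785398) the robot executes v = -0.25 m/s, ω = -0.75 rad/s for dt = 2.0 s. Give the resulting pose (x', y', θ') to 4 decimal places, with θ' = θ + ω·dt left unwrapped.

(-1.0161, 3.9541, -2.2854)

θ' = -0.7854 + -0.75·2.0 = -2.2854
R = v/ω = -0.25/-0.75 = 0.3333
x' = -1 + 0.3333·(sin -2.2854 − sin -0.7854) = -1.0161
y' = 3.5 − 0.3333·(cos -2.2854 − cos -0.7854) = 3.9541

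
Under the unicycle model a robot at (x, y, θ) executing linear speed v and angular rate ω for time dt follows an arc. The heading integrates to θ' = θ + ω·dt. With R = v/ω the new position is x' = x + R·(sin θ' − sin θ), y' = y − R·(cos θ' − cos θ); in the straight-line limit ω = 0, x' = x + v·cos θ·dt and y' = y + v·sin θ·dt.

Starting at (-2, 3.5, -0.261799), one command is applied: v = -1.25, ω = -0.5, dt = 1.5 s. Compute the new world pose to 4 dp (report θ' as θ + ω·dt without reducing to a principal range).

(-3.4724, 4.5890, -1.0118)

θ' = -0.2618 + -0.5·1.5 = -1.0118
R = v/ω = -1.25/-0.5 = 2.5000
x' = -2 + 2.5000·(sin -1.0118 − sin -0.2618) = -3.4724
y' = 3.5 − 2.5000·(cos -1.0118 − cos -0.2618) = 4.5890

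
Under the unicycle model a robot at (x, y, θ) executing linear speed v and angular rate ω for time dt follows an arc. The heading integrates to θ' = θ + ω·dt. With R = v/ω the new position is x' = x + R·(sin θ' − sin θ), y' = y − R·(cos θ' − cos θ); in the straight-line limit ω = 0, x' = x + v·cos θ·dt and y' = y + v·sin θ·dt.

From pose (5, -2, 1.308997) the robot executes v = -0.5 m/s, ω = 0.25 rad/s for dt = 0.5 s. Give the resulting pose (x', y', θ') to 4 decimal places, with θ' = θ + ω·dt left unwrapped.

(4.9505, -2.2449, 1.4340)

θ' = 1.3090 + 0.25·0.5 = 1.4340
R = v/ω = -0.5/0.25 = -2.0000
x' = 5 + -2.0000·(sin 1.4340 − sin 1.3090) = 4.9505
y' = -2 − -2.0000·(cos 1.4340 − cos 1.3090) = -2.2449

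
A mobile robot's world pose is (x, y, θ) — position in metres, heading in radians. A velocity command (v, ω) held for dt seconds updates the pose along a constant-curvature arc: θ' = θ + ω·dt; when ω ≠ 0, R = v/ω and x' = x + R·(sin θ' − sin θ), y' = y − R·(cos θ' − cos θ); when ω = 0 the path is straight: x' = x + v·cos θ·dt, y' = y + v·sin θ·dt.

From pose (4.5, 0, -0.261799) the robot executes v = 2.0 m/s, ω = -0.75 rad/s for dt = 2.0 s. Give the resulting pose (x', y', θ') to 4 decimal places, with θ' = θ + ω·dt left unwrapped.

(6.4280, -3.0821, -1.7618)

θ' = -0.2618 + -0.75·2.0 = -1.7618
R = v/ω = 2.0/-0.75 = -2.6667
x' = 4.5 + -2.6667·(sin -1.7618 − sin -0.2618) = 6.4280
y' = 0 − -2.6667·(cos -1.7618 − cos -0.2618) = -3.0821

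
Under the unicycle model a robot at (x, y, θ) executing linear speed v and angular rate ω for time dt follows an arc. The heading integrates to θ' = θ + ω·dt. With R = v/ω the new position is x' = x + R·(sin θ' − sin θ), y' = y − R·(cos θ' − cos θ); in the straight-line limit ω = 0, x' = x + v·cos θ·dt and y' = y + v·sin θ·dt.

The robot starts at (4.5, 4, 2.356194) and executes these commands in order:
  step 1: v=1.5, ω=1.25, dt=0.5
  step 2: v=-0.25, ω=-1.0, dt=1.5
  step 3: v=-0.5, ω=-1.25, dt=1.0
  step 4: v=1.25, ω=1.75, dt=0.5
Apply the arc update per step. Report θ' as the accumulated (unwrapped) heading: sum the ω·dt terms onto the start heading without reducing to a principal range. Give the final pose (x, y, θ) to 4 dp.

(4.2204, 4.0886, 1.1062)

step 1: θ'=2.9812 (R=1.2000) → pose (3.8431, 4.3361, 2.9812)
step 2: θ'=1.4812 (R=0.2500) → pose (4.0522, 4.0669, 1.4812)
step 3: θ'=0.2312 (R=0.4000) → pose (3.7455, 3.7133, 0.2312)
step 4: θ'=1.1062 (R=0.7143) → pose (4.2204, 4.0886, 1.1062)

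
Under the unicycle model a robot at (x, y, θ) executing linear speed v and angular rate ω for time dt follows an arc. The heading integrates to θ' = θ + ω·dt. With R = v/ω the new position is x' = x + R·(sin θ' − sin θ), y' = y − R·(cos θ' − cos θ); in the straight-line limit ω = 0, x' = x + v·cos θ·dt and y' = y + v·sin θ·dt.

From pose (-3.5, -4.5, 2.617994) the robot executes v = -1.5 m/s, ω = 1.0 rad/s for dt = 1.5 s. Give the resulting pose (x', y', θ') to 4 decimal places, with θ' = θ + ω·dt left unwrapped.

θ' = 2.6180 + 1.0·1.5 = 4.1180
R = v/ω = -1.5/1.0 = -1.5000
x' = -3.5 + -1.5000·(sin 4.1180 − sin 2.6180) = -1.5073
y' = -4.5 − -1.5000·(cos 4.1180 − cos 2.6180) = -4.0410

(-1.5073, -4.0410, 4.1180)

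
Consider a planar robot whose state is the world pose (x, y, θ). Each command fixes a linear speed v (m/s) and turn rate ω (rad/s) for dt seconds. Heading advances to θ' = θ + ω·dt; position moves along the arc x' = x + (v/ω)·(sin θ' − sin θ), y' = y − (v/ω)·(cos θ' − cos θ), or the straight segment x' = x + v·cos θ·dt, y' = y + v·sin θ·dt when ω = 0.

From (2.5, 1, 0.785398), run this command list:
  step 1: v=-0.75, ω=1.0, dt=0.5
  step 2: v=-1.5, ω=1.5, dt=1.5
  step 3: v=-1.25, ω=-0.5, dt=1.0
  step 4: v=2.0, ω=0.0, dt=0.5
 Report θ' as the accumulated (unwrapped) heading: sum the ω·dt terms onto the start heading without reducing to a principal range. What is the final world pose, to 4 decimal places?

step 1: θ'=1.2854 (R=-0.7500) → pose (2.3107, 0.6808, 1.2854)
step 2: θ'=3.5354 (R=-1.0000) → pose (3.6539, -0.5242, 3.5354)
step 3: θ'=3.0354 (R=2.5000) → pose (4.8782, -0.3469, 3.0354)
step 4: θ'=3.0354 (straight) → pose (3.8838, -0.2409, 3.0354)

(3.8838, -0.2409, 3.0354)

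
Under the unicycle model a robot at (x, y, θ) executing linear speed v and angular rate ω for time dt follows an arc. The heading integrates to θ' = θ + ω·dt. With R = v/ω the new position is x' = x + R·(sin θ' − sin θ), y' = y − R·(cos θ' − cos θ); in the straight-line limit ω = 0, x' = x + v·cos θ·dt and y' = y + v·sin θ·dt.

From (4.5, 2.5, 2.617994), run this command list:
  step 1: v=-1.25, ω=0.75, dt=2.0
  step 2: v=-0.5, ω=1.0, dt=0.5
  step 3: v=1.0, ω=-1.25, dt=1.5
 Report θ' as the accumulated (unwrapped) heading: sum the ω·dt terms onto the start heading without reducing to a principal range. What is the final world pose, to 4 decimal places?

step 1: θ'=4.1180 (R=-1.6667) → pose (6.7141, 3.0100, 4.1180)
step 2: θ'=4.6180 (R=-0.5000) → pose (6.7977, 3.2429, 4.6180)
step 3: θ'=2.7430 (R=-0.8000) → pose (5.6907, 2.5810, 2.7430)

(5.6907, 2.5810, 2.7430)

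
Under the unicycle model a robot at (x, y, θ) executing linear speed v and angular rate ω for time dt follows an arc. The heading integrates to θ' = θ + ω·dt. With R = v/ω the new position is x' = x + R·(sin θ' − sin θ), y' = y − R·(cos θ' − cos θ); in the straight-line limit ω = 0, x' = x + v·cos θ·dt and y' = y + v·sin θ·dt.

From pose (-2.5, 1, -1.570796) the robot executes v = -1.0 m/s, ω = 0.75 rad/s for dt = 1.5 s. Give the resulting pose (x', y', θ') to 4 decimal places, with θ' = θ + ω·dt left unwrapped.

θ' = -1.5708 + 0.75·1.5 = -0.4458
R = v/ω = -1.0/0.75 = -1.3333
x' = -2.5 + -1.3333·(sin -0.4458 − sin -1.5708) = -3.2584
y' = 1 − -1.3333·(cos -0.4458 − cos -1.5708) = 2.2030

(-3.2584, 2.2030, -0.4458)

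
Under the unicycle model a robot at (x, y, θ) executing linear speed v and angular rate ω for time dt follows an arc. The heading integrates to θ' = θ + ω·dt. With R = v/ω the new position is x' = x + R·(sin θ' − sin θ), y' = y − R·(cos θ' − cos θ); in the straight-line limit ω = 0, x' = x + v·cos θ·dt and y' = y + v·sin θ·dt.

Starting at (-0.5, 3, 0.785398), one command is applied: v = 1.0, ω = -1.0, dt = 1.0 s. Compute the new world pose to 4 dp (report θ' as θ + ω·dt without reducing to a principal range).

θ' = 0.7854 + -1.0·1.0 = -0.2146
R = v/ω = 1.0/-1.0 = -1.0000
x' = -0.5 + -1.0000·(sin -0.2146 − sin 0.7854) = 0.4201
y' = 3 − -1.0000·(cos -0.2146 − cos 0.7854) = 3.2700

(0.4201, 3.2700, -0.2146)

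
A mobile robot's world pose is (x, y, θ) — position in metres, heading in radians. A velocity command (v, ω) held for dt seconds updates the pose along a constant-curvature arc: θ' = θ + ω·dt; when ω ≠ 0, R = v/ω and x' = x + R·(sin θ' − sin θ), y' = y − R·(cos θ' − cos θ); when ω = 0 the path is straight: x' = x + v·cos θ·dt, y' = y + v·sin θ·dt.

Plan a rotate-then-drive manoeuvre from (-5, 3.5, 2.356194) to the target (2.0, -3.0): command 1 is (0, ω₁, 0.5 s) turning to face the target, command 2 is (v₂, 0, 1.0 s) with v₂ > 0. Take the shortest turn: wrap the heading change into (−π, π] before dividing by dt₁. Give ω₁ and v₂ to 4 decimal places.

heading to target = atan2(-3−3.5, 2−-5) = -0.7484
Δθ = wrap(-0.7484 − 2.3562) = -3.1046; ω₁ = Δθ/dt₁ = -6.2091
distance = √((2−-5)² + (-3−3.5)²) = 9.5525; v₂ = distance/dt₂ = 9.5525

ω₁ = -6.2091, v₂ = 9.5525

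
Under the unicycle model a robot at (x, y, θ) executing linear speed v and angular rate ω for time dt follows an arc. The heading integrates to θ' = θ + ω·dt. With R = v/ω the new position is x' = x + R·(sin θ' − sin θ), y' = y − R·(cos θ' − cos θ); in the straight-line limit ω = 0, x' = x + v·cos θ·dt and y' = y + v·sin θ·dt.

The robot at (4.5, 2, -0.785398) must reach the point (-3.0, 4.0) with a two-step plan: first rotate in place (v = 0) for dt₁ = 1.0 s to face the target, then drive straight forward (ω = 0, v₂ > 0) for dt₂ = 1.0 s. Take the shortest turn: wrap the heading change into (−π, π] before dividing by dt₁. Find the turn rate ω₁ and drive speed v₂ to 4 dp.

heading to target = atan2(4−2, -3−4.5) = 2.8810
Δθ = wrap(2.8810 − -0.7854) = -2.6168; ω₁ = Δθ/dt₁ = -2.6168
distance = √((-3−4.5)² + (4−2)²) = 7.7621; v₂ = distance/dt₂ = 7.7621

ω₁ = -2.6168, v₂ = 7.7621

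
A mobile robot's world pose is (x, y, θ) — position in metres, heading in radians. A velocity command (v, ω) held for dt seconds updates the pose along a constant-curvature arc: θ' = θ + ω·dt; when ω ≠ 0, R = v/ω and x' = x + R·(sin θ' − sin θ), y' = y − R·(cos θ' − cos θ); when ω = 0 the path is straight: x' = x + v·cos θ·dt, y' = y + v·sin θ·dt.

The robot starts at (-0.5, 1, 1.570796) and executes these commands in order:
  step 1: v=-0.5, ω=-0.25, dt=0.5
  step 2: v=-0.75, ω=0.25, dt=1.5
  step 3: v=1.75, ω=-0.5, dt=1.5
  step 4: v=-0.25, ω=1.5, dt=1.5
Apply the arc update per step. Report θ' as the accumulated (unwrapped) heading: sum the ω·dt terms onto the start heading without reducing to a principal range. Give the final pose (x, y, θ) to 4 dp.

(0.0499, 1.9344, 3.3208)

step 1: θ'=1.4458 (R=2.0000) → pose (-0.5156, 0.7507, 1.4458)
step 2: θ'=1.8208 (R=-3.0000) → pose (-0.4457, -0.3656, 1.8208)
step 3: θ'=1.0708 (R=-3.5000) → pose (-0.1261, 2.1783, 1.0708)
step 4: θ'=3.3208 (R=-0.1667) → pose (0.0499, 1.9344, 3.3208)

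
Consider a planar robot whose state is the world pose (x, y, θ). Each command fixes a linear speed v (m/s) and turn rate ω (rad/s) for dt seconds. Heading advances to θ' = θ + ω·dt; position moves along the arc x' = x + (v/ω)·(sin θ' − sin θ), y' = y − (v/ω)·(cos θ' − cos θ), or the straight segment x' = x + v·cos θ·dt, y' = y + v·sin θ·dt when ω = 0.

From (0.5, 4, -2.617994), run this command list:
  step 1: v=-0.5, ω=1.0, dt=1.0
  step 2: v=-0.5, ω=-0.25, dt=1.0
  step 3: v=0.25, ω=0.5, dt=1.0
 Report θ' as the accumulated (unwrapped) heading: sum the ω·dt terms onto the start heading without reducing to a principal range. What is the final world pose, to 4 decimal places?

(0.8232, 4.6536, -1.3680)

step 1: θ'=-1.6180 (R=-0.5000) → pose (0.7494, 4.4094, -1.6180)
step 2: θ'=-1.8680 (R=2.0000) → pose (0.8349, 4.9007, -1.8680)
step 3: θ'=-1.3680 (R=0.5000) → pose (0.8232, 4.6536, -1.3680)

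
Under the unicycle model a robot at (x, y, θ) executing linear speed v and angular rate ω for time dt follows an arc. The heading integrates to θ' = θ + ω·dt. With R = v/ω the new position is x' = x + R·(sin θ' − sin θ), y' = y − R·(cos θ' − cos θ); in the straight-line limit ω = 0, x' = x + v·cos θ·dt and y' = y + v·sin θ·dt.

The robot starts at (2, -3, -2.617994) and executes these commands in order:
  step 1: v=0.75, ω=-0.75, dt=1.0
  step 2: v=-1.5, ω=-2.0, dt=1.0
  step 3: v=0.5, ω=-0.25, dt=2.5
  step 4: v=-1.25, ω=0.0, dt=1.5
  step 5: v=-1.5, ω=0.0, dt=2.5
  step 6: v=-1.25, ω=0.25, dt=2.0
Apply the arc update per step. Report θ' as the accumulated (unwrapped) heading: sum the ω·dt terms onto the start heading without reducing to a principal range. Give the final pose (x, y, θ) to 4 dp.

step 1: θ'=-3.3680 (R=-1.0000) → pose (1.2755, -3.1085, -3.3680)
step 2: θ'=-5.3680 (R=0.7500) → pose (1.7017, -4.2965, -5.3680)
step 3: θ'=-5.9930 (R=-2.0000) → pose (2.7148, -3.5994, -5.9930)
step 4: θ'=-5.9930 (straight) → pose (0.9182, -4.1359, -5.9930)
step 5: θ'=-5.9930 (straight) → pose (-2.6750, -5.2090, -5.9930)
step 6: θ'=-5.4930 (R=-5.0000) → pose (-4.7968, -6.4814, -5.4930)

(-4.7968, -6.4814, -5.4930)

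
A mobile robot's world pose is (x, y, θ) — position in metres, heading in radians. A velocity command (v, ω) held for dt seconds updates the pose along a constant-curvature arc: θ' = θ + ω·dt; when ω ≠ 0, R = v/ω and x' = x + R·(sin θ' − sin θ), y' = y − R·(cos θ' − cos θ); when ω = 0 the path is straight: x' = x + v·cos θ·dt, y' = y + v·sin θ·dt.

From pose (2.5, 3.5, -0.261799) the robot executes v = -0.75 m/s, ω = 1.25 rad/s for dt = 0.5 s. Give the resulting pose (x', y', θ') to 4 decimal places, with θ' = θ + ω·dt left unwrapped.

(2.1315, 3.4813, 0.3632)

θ' = -0.2618 + 1.25·0.5 = 0.3632
R = v/ω = -0.75/1.25 = -0.6000
x' = 2.5 + -0.6000·(sin 0.3632 − sin -0.2618) = 2.1315
y' = 3.5 − -0.6000·(cos 0.3632 − cos -0.2618) = 3.4813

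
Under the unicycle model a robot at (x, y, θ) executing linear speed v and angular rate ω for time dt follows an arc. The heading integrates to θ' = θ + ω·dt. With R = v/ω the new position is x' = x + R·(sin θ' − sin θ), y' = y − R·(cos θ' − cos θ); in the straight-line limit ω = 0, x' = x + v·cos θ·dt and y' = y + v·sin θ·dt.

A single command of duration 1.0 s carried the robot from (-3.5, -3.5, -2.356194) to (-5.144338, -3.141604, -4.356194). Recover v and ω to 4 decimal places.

v = 2.0000, ω = -2.0000

Δθ = -4.356194 − -2.356194 = -2.000000
ω = Δθ/dt = -2.000000/1.0 = -2.0000
R = Δx/(sin θ' − sin θ) = -1.0000
v = R·ω = -1.0000·-2.0000 = 2.0000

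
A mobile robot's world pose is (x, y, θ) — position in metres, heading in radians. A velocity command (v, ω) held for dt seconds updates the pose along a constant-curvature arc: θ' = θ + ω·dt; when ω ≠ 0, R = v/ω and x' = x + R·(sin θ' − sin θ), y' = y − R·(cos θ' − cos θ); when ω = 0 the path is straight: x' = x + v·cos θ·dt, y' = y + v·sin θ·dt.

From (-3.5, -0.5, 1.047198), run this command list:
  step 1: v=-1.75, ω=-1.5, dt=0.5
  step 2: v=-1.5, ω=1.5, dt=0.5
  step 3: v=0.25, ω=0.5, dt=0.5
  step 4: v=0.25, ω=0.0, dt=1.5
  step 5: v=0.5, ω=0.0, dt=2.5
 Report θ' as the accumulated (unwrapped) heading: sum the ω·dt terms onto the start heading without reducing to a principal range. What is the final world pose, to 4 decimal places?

(-4.2544, 0.1911, 1.2972)

step 1: θ'=0.2972 (R=1.1667) → pose (-4.1687, -1.0322, 0.2972)
step 2: θ'=1.0472 (R=-1.0000) → pose (-4.7419, -1.4883, 1.0472)
step 3: θ'=1.2972 (R=0.5000) → pose (-4.6935, -1.3734, 1.2972)
step 4: θ'=1.2972 (straight) → pose (-4.5922, -1.0124, 1.2972)
step 5: θ'=1.2972 (straight) → pose (-4.2544, 0.1911, 1.2972)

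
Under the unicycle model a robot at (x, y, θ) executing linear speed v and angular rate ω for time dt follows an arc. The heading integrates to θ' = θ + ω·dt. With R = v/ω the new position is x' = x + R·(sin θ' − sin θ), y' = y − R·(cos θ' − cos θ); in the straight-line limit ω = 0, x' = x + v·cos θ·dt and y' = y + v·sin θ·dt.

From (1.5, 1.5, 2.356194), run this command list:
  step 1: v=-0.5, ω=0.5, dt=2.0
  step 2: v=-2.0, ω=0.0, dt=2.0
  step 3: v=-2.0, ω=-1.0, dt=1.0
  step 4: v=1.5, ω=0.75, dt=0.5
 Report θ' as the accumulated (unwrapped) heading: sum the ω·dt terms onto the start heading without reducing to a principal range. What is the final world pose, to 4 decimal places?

step 1: θ'=3.3562 (R=-1.0000) → pose (2.4201, 1.2300, 3.3562)
step 2: θ'=3.3562 (straight) → pose (6.3283, 2.0819, 3.3562)
step 3: θ'=2.3562 (R=2.0000) → pose (8.1684, 1.5420, 2.3562)
step 4: θ'=2.7312 (R=2.0000) → pose (7.5522, 1.9617, 2.7312)

(7.5522, 1.9617, 2.7312)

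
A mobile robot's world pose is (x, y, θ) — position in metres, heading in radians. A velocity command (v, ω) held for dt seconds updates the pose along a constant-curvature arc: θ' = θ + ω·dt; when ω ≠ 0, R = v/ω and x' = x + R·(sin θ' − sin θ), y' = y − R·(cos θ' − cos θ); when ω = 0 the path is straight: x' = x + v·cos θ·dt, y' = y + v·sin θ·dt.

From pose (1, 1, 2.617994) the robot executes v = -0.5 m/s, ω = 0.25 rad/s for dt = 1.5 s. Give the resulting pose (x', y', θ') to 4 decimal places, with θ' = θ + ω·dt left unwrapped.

(1.7039, 0.7541, 2.9930)

θ' = 2.6180 + 0.25·1.5 = 2.9930
R = v/ω = -0.5/0.25 = -2.0000
x' = 1 + -2.0000·(sin 2.9930 − sin 2.6180) = 1.7039
y' = 1 − -2.0000·(cos 2.9930 − cos 2.6180) = 0.7541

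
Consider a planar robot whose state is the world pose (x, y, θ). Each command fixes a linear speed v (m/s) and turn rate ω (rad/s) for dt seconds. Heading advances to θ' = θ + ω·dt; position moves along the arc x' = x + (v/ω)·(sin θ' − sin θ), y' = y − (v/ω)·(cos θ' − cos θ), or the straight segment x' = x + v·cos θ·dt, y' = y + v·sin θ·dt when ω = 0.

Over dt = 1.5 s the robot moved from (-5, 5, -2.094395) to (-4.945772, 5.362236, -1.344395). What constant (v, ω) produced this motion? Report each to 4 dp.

Δθ = -1.344395 − -2.094395 = 0.750000
ω = Δθ/dt = 0.750000/1.5 = 0.5000
R = −Δy/(cos θ' − cos θ) = -0.5000
v = R·ω = -0.5000·0.5000 = -0.2500

v = -0.2500, ω = 0.5000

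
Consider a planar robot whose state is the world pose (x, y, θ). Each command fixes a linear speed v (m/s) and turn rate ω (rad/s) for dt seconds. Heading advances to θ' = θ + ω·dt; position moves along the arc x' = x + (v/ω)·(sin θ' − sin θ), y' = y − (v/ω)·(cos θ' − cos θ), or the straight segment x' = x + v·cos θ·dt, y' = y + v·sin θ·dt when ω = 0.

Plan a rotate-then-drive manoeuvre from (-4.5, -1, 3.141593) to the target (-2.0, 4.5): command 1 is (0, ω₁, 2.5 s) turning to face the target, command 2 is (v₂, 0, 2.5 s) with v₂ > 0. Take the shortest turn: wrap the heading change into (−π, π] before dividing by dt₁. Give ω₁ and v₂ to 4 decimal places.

heading to target = atan2(4.5−-1, -2−-4.5) = 1.1442
Δθ = wrap(1.1442 − 3.1416) = -1.9974; ω₁ = Δθ/dt₁ = -0.7990
distance = √((-2−-4.5)² + (4.5−-1)²) = 6.0415; v₂ = distance/dt₂ = 2.4166

ω₁ = -0.7990, v₂ = 2.4166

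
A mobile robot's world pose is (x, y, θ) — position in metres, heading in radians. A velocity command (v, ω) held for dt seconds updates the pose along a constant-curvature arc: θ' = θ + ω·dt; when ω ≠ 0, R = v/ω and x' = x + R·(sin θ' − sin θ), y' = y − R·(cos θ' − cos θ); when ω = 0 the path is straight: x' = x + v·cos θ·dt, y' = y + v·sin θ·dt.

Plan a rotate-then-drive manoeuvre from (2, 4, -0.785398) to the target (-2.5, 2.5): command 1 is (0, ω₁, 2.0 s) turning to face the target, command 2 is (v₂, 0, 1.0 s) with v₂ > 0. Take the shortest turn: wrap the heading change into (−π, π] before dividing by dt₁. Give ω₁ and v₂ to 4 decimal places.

ω₁ = -1.0172, v₂ = 4.7434

heading to target = atan2(2.5−4, -2.5−2) = -2.8198
Δθ = wrap(-2.8198 − -0.7854) = -2.0344; ω₁ = Δθ/dt₁ = -1.0172
distance = √((-2.5−2)² + (2.5−4)²) = 4.7434; v₂ = distance/dt₂ = 4.7434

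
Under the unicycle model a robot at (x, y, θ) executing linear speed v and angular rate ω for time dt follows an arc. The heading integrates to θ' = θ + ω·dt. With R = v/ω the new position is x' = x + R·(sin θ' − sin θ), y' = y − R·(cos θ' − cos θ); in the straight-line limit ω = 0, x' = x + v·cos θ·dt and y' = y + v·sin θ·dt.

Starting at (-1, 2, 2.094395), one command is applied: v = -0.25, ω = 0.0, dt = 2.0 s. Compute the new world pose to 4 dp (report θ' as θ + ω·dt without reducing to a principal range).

θ' = 2.0944 + 0.0·2.0 = 2.0944
ω = 0 → straight: x' = -1 + -0.25·cos(2.0944)·2.0 = -0.7500
y' = 2 + -0.25·sin(2.0944)·2.0 = 1.5670

(-0.7500, 1.5670, 2.0944)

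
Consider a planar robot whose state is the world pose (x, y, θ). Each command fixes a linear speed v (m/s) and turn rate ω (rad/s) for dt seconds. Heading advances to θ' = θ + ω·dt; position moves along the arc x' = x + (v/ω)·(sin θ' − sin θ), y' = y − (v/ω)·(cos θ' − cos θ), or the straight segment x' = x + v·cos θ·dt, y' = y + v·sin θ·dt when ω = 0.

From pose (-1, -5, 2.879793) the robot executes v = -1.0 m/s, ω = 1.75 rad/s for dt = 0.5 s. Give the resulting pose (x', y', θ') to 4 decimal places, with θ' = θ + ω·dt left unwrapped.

(-0.5233, -4.9154, 3.7548)

θ' = 2.8798 + 1.75·0.5 = 3.7548
R = v/ω = -1.0/1.75 = -0.5714
x' = -1 + -0.5714·(sin 3.7548 − sin 2.8798) = -0.5233
y' = -5 − -0.5714·(cos 3.7548 − cos 2.8798) = -4.9154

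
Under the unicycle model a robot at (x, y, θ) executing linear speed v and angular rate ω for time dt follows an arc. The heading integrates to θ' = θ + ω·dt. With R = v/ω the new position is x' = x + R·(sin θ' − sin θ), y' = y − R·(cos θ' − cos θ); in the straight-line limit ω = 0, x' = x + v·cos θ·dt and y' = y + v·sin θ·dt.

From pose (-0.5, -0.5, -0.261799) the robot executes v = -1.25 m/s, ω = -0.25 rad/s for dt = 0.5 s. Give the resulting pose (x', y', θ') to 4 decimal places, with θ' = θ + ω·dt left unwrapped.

(-1.0920, -0.3010, -0.3868)

θ' = -0.2618 + -0.25·0.5 = -0.3868
R = v/ω = -1.25/-0.25 = 5.0000
x' = -0.5 + 5.0000·(sin -0.3868 − sin -0.2618) = -1.0920
y' = -0.5 − 5.0000·(cos -0.3868 − cos -0.2618) = -0.3010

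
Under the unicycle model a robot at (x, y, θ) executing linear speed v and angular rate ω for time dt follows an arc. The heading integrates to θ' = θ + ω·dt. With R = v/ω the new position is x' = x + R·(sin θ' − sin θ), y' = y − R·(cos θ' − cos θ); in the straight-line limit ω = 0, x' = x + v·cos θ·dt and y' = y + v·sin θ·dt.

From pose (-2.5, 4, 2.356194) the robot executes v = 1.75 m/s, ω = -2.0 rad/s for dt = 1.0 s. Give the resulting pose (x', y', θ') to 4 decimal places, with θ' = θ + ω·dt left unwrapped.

(-2.1864, 5.4388, 0.3562)

θ' = 2.3562 + -2.0·1.0 = 0.3562
R = v/ω = 1.75/-2.0 = -0.8750
x' = -2.5 + -0.8750·(sin 0.3562 − sin 2.3562) = -2.1864
y' = 4 − -0.8750·(cos 0.3562 − cos 2.3562) = 5.4388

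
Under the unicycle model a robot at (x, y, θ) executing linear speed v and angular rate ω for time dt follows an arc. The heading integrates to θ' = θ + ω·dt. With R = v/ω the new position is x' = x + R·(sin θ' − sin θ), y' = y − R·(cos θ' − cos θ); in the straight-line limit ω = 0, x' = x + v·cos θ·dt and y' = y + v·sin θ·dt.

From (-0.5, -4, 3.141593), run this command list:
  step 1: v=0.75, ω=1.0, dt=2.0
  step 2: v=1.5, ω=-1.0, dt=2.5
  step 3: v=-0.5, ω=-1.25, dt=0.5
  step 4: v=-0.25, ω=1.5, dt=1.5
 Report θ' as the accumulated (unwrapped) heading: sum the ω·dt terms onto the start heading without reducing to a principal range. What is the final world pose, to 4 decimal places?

(-2.7952, -7.1813, 4.2666)

step 1: θ'=5.1416 (R=0.7500) → pose (-1.1820, -5.0621, 5.1416)
step 2: θ'=2.6416 (R=-1.5000) → pose (-3.2651, -7.0027, 2.6416)
step 3: θ'=2.0166 (R=0.4000) → pose (-3.0959, -7.1813, 2.0166)
step 4: θ'=4.2666 (R=-0.1667) → pose (-2.7952, -7.1813, 4.2666)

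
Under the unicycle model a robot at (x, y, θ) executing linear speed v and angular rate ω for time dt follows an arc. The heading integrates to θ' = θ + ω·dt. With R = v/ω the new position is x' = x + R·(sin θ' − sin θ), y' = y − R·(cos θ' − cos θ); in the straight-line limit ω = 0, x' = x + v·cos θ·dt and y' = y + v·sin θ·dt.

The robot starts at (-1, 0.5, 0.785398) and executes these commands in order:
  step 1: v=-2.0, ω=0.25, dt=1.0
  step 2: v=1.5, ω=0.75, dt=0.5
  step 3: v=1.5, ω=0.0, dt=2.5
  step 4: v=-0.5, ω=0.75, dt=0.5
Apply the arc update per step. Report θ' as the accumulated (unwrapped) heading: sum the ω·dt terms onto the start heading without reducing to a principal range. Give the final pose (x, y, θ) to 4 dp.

step 1: θ'=1.0354 (R=-8.0000) → pose (-2.2237, -1.0754, 1.0354)
step 2: θ'=1.4104 (R=2.0000) → pose (-1.9695, -0.3744, 1.4104)
step 3: θ'=1.4104 (straight) → pose (-1.3706, 3.3274, 1.4104)
step 4: θ'=1.7854 (R=-0.6667) → pose (-1.3638, 3.0790, 1.7854)

(-1.3638, 3.0790, 1.7854)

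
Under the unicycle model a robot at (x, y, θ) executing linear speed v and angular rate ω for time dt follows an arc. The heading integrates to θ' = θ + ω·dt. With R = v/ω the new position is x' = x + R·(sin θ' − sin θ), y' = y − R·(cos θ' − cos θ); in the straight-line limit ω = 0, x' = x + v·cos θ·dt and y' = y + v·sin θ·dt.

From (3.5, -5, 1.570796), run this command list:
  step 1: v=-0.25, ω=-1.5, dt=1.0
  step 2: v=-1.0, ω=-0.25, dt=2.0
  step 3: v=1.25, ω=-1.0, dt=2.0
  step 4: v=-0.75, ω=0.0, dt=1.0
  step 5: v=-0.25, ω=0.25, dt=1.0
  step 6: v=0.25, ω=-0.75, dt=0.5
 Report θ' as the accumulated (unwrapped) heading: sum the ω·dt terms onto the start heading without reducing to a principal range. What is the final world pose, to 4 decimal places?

(2.3402, -6.3076, -2.5542)

step 1: θ'=0.0708 (R=0.1667) → pose (3.3451, -5.1662, 0.0708)
step 2: θ'=-0.4292 (R=4.0000) → pose (1.3976, -4.8135, -0.4292)
step 3: θ'=-2.4292 (R=-1.2500) → pose (1.6945, -6.8961, -2.4292)
step 4: θ'=-2.4292 (straight) → pose (2.2621, -6.4059, -2.4292)
step 5: θ'=-2.1792 (R=-1.0000) → pose (2.4290, -6.2206, -2.1792)
step 6: θ'=-2.5542 (R=-0.3333) → pose (2.3402, -6.3076, -2.5542)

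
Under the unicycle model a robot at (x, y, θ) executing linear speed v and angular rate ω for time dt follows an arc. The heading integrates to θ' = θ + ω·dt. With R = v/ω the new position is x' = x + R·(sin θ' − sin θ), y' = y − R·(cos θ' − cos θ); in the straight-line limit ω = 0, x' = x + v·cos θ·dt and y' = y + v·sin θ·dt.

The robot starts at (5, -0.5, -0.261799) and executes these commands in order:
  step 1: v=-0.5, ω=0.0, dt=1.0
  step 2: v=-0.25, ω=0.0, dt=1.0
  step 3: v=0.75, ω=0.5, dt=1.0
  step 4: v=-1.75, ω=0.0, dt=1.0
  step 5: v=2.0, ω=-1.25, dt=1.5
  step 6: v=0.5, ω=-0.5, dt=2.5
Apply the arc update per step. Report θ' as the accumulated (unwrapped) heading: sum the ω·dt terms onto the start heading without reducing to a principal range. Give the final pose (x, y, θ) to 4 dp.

(4.5454, -3.2897, -2.8868)

step 1: θ'=-0.2618 (straight) → pose (4.5170, -0.3706, -0.2618)
step 2: θ'=-0.2618 (straight) → pose (4.2756, -0.3059, -0.2618)
step 3: θ'=0.2382 (R=1.5000) → pose (5.0177, -0.3146, 0.2382)
step 4: θ'=0.2382 (straight) → pose (3.3171, -0.7276, 0.2382)
step 5: θ'=-1.6368 (R=-1.6000) → pose (5.2912, -2.3879, -1.6368)
step 6: θ'=-2.8868 (R=-1.0000) → pose (4.5454, -3.2897, -2.8868)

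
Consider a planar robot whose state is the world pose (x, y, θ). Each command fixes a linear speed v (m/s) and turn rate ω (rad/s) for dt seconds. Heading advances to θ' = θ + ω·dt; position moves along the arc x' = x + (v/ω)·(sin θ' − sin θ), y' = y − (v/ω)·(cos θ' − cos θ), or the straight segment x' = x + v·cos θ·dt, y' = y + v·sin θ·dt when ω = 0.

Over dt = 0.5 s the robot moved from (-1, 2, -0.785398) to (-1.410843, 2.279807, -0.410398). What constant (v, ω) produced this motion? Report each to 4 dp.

Δθ = -0.410398 − -0.785398 = 0.375000
ω = Δθ/dt = 0.375000/0.5 = 0.7500
R = Δx/(sin θ' − sin θ) = -1.3333
v = R·ω = -1.3333·0.7500 = -1.0000

v = -1.0000, ω = 0.7500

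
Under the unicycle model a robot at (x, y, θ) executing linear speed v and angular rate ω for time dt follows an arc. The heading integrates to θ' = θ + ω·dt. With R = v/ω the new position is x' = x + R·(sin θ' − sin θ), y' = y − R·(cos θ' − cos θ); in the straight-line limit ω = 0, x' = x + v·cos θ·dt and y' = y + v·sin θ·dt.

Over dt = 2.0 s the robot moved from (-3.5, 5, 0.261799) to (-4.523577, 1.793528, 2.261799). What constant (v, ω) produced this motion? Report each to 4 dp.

v = -2.0000, ω = 1.0000

Δθ = 2.261799 − 0.261799 = 2.000000
ω = Δθ/dt = 2.000000/2.0 = 1.0000
R = −Δy/(cos θ' − cos θ) = -2.0000
v = R·ω = -2.0000·1.0000 = -2.0000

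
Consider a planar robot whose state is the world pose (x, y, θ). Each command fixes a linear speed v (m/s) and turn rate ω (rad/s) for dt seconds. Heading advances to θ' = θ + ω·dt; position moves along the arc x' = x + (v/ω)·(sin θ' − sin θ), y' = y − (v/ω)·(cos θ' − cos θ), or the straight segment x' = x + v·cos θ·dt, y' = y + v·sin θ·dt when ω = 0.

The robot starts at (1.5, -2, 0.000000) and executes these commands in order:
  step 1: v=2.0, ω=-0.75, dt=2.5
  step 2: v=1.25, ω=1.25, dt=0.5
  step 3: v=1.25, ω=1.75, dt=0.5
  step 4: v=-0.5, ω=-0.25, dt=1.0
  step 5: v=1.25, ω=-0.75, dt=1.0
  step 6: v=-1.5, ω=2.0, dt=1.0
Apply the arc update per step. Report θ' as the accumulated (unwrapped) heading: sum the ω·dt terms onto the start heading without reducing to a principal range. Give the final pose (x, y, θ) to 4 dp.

(3.5131, -6.8457, 0.6250)

step 1: θ'=-1.8750 (R=-2.6667) → pose (4.0442, -5.4654, -1.8750)
step 2: θ'=-1.2500 (R=1.0000) → pose (4.0493, -6.0803, -1.2500)
step 3: θ'=-0.3750 (R=0.7143) → pose (4.4656, -6.5197, -0.3750)
step 4: θ'=-0.6250 (R=2.0000) → pose (4.0279, -6.2806, -0.6250)
step 5: θ'=-1.3750 (R=-1.6667) → pose (4.6876, -7.3080, -1.3750)
step 6: θ'=0.6250 (R=-0.7500) → pose (3.5131, -6.8457, 0.6250)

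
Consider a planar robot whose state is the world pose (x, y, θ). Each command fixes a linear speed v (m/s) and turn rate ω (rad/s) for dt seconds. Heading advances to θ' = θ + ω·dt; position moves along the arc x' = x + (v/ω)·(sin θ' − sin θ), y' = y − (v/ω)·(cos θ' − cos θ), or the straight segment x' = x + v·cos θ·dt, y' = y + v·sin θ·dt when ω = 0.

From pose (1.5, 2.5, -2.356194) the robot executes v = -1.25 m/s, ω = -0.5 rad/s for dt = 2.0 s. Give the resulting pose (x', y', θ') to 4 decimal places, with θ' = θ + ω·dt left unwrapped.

θ' = -2.3562 + -0.5·2.0 = -3.3562
R = v/ω = -1.25/-0.5 = 2.5000
x' = 1.5 + 2.5000·(sin -3.3562 − sin -2.3562) = 3.8002
y' = 2.5 − 2.5000·(cos -3.3562 − cos -2.3562) = 3.1749

(3.8002, 3.1749, -3.3562)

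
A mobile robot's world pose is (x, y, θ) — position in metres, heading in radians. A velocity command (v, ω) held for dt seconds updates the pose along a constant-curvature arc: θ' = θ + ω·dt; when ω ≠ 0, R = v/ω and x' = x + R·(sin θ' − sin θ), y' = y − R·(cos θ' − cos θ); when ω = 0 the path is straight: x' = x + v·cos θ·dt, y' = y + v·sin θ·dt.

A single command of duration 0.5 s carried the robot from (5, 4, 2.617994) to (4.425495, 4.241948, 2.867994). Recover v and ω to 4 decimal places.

v = 1.2500, ω = 0.5000

Δθ = 2.867994 − 2.617994 = 0.250000
ω = Δθ/dt = 0.250000/0.5 = 0.5000
R = Δx/(sin θ' − sin θ) = 2.5000
v = R·ω = 2.5000·0.5000 = 1.2500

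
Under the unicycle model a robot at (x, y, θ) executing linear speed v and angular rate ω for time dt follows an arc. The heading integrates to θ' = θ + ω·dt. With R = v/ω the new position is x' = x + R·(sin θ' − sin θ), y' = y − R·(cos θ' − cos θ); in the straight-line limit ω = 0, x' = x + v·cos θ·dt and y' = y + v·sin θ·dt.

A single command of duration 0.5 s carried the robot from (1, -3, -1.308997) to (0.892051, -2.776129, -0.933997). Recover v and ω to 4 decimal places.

Δθ = -0.933997 − -1.308997 = 0.375000
ω = Δθ/dt = 0.375000/0.5 = 0.7500
R = −Δy/(cos θ' − cos θ) = -0.6667
v = R·ω = -0.6667·0.7500 = -0.5000

v = -0.5000, ω = 0.7500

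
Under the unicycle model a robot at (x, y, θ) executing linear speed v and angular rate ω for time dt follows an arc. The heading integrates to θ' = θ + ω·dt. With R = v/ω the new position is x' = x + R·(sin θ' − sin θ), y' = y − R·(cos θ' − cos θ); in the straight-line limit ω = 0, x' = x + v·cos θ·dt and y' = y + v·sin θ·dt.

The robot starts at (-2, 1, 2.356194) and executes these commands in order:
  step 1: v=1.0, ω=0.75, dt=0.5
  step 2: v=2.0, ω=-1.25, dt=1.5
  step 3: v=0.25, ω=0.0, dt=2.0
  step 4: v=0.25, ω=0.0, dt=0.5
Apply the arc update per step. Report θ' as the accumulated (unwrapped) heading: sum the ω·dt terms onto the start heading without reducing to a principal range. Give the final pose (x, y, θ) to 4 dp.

step 1: θ'=2.7312 (R=1.3333) → pose (-2.4108, 1.2798, 2.7312)
step 2: θ'=0.8562 (R=-1.6000) → pose (-2.9810, 3.7955, 0.8562)
step 3: θ'=0.8562 (straight) → pose (-2.6534, 4.1731, 0.8562)
step 4: θ'=0.8562 (straight) → pose (-2.5715, 4.2675, 0.8562)

(-2.5715, 4.2675, 0.8562)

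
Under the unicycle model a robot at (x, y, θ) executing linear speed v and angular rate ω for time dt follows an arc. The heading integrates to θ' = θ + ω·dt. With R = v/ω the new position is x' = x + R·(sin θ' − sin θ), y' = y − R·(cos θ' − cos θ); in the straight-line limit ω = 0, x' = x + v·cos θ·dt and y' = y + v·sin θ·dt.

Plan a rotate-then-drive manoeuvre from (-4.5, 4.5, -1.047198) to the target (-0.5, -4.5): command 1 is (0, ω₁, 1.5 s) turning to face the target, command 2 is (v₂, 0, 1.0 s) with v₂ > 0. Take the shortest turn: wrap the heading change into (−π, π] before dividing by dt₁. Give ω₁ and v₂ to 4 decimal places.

heading to target = atan2(-4.5−4.5, -0.5−-4.5) = -1.1526
Δθ = wrap(-1.1526 − -1.0472) = -0.1054; ω₁ = Δθ/dt₁ = -0.0702
distance = √((-0.5−-4.5)² + (-4.5−4.5)²) = 9.8489; v₂ = distance/dt₂ = 9.8489

ω₁ = -0.0702, v₂ = 9.8489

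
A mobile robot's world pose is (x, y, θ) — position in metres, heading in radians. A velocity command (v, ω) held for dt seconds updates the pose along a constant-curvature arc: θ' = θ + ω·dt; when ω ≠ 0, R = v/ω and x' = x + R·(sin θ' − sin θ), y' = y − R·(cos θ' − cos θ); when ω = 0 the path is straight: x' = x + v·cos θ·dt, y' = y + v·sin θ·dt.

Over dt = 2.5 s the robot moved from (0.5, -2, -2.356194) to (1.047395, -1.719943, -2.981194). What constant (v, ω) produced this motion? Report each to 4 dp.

v = -0.2500, ω = -0.2500

Δθ = -2.981194 − -2.356194 = -0.625000
ω = Δθ/dt = -0.625000/2.5 = -0.2500
R = Δx/(sin θ' − sin θ) = 1.0000
v = R·ω = 1.0000·-0.2500 = -0.2500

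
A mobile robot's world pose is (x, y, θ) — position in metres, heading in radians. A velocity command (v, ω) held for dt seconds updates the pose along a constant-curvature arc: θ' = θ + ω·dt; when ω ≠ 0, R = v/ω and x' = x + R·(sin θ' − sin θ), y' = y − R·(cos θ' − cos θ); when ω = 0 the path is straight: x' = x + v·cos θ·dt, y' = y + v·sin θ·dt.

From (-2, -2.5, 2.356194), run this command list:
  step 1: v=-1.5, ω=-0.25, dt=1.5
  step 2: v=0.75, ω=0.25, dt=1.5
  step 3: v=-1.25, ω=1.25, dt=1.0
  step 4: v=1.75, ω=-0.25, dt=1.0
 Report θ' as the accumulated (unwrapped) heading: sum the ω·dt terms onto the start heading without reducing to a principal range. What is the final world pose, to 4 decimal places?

step 1: θ'=1.9812 (R=6.0000) → pose (-0.7409, -4.3488, 1.9812)
step 2: θ'=2.3562 (R=3.0000) → pose (-1.3704, -3.4244, 2.3562)
step 3: θ'=3.6062 (R=-1.0000) → pose (-0.2153, -3.6113, 3.6062)
step 4: θ'=3.3562 (R=-7.0000) → pose (-1.8610, -4.1927, 3.3562)

(-1.8610, -4.1927, 3.3562)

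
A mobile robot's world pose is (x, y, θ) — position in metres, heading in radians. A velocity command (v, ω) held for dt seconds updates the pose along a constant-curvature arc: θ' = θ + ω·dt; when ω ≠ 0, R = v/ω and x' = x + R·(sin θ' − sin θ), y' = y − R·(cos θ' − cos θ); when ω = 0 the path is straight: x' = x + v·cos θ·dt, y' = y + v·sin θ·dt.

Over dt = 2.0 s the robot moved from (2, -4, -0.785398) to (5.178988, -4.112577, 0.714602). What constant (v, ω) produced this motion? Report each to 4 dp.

v = 1.7500, ω = 0.7500

Δθ = 0.714602 − -0.785398 = 1.500000
ω = Δθ/dt = 1.500000/2.0 = 0.7500
R = Δx/(sin θ' − sin θ) = 2.3333
v = R·ω = 2.3333·0.7500 = 1.7500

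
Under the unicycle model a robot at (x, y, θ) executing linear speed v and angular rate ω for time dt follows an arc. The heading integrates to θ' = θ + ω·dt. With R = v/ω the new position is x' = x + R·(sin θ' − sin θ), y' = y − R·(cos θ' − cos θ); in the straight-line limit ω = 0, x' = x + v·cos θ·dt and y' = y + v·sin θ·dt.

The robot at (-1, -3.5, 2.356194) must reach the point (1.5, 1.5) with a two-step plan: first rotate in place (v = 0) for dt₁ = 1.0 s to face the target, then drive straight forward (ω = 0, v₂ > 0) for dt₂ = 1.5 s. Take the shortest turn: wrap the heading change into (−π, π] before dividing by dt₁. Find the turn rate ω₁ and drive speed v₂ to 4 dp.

ω₁ = -1.2490, v₂ = 3.7268

heading to target = atan2(1.5−-3.5, 1.5−-1) = 1.1071
Δθ = wrap(1.1071 − 2.3562) = -1.2490; ω₁ = Δθ/dt₁ = -1.2490
distance = √((1.5−-1)² + (1.5−-3.5)²) = 5.5902; v₂ = distance/dt₂ = 3.7268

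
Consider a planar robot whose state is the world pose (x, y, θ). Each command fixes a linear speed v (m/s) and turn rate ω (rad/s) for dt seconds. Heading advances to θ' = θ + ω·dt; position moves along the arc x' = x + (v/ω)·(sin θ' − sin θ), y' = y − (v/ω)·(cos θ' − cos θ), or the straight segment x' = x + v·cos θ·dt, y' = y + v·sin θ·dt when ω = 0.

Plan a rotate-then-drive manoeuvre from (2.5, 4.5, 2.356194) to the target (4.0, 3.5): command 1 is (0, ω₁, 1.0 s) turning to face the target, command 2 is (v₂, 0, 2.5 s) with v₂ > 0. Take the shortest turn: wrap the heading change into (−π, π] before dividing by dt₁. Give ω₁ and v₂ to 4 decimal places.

heading to target = atan2(3.5−4.5, 4−2.5) = -0.5880
Δθ = wrap(-0.5880 − 2.3562) = -2.9442; ω₁ = Δθ/dt₁ = -2.9442
distance = √((4−2.5)² + (3.5−4.5)²) = 1.8028; v₂ = distance/dt₂ = 0.7211

ω₁ = -2.9442, v₂ = 0.7211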